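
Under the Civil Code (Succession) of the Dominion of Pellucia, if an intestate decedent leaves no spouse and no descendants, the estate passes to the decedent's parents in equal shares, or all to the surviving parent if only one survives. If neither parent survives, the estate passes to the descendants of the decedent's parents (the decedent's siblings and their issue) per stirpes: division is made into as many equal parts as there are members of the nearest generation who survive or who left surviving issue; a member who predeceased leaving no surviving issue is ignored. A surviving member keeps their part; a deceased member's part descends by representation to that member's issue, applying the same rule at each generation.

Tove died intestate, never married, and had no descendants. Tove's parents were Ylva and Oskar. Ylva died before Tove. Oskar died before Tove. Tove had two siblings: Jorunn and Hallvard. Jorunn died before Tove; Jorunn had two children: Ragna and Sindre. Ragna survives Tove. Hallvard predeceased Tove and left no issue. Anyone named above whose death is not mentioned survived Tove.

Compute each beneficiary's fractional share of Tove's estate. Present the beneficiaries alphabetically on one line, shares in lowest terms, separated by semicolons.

Neither parent survives and there are no descendants, so the estate passes to Tove's siblings and their issue per stirpes.
Hallvard left no surviving issue, so that branch lapses and is disregarded.
Jorunn's line is the sole branch at this level, so the full 1 passes to Jorunn's issue by representation.
The estate is divided into 2 equal shares of 1/2 among Ragna, Sindre.
Ragna is living and takes 1/2.
Sindre is living and takes 1/2.

Ragna 1/2; Sindre 1/2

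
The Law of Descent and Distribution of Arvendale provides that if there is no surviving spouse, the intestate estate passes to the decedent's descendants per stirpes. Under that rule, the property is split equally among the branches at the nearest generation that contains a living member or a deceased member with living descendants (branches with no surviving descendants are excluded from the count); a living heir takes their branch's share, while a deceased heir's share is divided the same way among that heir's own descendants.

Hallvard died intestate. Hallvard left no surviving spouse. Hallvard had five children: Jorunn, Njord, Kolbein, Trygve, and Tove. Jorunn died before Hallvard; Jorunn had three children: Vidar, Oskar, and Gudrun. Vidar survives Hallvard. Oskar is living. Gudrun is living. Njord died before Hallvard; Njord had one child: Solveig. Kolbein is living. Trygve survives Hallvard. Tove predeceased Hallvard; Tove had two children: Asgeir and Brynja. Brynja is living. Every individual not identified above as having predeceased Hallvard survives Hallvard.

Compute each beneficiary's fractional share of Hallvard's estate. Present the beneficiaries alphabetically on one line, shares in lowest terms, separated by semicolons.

There is no surviving spouse, so the entire estate passes to Hallvard's descendants per stirpes.
The estate is divided into 5 equal shares of 1/5 among Jorunn, Njord, Kolbein, Trygve, Tove.
Jorunn predeceased; the 1/5 allotted to Jorunn's branch passes to Jorunn's issue by representation.
The 1/5 is divided into 3 equal shares of 1/15 among Vidar, Oskar, Gudrun.
Vidar is living and takes 1/15.
Oskar is living and takes 1/15.
Gudrun is living and takes 1/15.
Njord predeceased; the 1/5 allotted to Njord's branch passes to Njord's issue by representation.
Solveig is the sole taker at this level and receives the full 1/5.
Kolbein is living and takes 1/5.
Trygve is living and takes 1/5.
Tove predeceased; the 1/5 allotted to Tove's branch passes to Tove's issue by representation.
The 1/5 is divided into 2 equal shares of 1/10 among Asgeir, Brynja.
Asgeir is living and takes 1/10.
Brynja is living and takes 1/10.

Asgeir 1/10; Brynja 1/10; Gudrun 1/15; Kolbein 1/5; Oskar 1/15; Solveig 1/5; Trygve 1/5; Vidar 1/15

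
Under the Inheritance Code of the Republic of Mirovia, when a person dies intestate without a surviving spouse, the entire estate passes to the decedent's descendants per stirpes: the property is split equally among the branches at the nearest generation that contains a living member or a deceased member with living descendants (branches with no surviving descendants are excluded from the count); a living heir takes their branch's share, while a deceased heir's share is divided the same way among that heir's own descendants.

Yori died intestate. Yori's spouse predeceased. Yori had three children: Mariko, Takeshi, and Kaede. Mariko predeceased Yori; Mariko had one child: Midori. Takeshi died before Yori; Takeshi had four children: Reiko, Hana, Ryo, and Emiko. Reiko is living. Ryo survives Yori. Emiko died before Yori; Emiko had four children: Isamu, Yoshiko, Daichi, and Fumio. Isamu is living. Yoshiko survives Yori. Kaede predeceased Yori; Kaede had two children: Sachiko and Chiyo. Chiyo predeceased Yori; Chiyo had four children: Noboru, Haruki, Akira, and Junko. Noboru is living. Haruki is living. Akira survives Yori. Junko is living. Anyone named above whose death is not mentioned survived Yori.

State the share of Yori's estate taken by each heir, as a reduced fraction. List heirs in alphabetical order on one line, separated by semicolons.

Akira 1/24; Daichi 1/48; Fumio 1/48; Hana 1/12; Haruki 1/24; Isamu 1/48; Junko 1/24; Midori 1/3; Noboru 1/24; Reiko 1/12; Ryo 1/12; Sachiko 1/6; Yoshiko 1/48

There is no surviving spouse, so the entire estate passes to Yori's descendants per stirpes.
The estate is divided into 3 equal shares of 1/3 among Mariko, Takeshi, Kaede.
Mariko predeceased; the 1/3 allotted to Mariko's branch passes to Mariko's issue by representation.
Midori is the sole taker at this level and receives the full 1/3.
Takeshi predeceased; the 1/3 allotted to Takeshi's branch passes to Takeshi's issue by representation.
The 1/3 is divided into 4 equal shares of 1/12 among Reiko, Hana, Ryo, Emiko.
Reiko is living and takes 1/12.
Hana is living and takes 1/12.
Ryo is living and takes 1/12.
Emiko predeceased; the 1/12 allotted to Emiko's branch passes to Emiko's issue by representation.
The 1/12 is divided into 4 equal shares of 1/48 among Isamu, Yoshiko, Daichi, Fumio.
Isamu is living and takes 1/48.
Yoshiko is living and takes 1/48.
Daichi is living and takes 1/48.
Fumio is living and takes 1/48.
Kaede predeceased; the 1/3 allotted to Kaede's branch passes to Kaede's issue by representation.
The 1/3 is divided into 2 equal shares of 1/6 among Sachiko, Chiyo.
Sachiko is living and takes 1/6.
Chiyo predeceased; the 1/6 allotted to Chiyo's branch passes to Chiyo's issue by representation.
The 1/6 is divided into 4 equal shares of 1/24 among Noboru, Haruki, Akira, Junko.
Noboru is living and takes 1/24.
Haruki is living and takes 1/24.
Akira is living and takes 1/24.
Junko is living and takes 1/24.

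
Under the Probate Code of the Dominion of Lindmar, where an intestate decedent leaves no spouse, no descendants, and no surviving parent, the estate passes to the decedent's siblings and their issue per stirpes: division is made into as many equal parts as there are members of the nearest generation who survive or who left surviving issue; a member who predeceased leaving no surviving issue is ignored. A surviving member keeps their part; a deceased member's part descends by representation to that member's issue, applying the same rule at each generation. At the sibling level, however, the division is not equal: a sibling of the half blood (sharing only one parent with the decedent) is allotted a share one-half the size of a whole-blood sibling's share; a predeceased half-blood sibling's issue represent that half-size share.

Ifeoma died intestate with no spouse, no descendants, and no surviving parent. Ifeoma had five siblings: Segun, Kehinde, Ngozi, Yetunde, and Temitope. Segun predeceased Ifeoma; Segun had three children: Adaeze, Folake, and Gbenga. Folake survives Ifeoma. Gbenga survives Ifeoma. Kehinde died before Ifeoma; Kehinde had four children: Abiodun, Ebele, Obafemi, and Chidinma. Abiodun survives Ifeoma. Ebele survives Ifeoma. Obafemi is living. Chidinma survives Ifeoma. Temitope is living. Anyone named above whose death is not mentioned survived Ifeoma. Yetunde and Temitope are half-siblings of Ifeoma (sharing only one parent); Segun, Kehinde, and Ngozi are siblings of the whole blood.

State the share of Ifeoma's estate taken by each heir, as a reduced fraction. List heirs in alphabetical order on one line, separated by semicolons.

Abiodun 1/16; Adaeze 1/12; Chidinma 1/16; Ebele 1/16; Folake 1/12; Gbenga 1/12; Ngozi 1/4; Obafemi 1/16; Temitope 1/8; Yetunde 1/8

No spouse, descendants, or parent survives, so the estate passes to Ifeoma's siblings per stirpes.
Half-blood siblings count for one-half the weight of whole-blood siblings at the initial division.
Dividing 1 in proportion to weights (total weight 4): Segun (weight 1) → 1/4; Kehinde (weight 1) → 1/4; Ngozi (weight 1) → 1/4; Yetunde (weight 1/2) → 1/8; Temitope (weight 1/2) → 1/8.
Segun predeceased; the 1/4 allotted to Segun's branch passes to Segun's issue by representation.
The 1/4 is divided into 3 equal shares of 1/12 among Adaeze, Folake, Gbenga.
Adaeze is living and takes 1/12.
Folake is living and takes 1/12.
Gbenga is living and takes 1/12.
Kehinde predeceased; the 1/4 allotted to Kehinde's branch passes to Kehinde's issue by representation.
The 1/4 is divided into 4 equal shares of 1/16 among Abiodun, Ebele, Obafemi, Chidinma.
Abiodun is living and takes 1/16.
Ebele is living and takes 1/16.
Obafemi is living and takes 1/16.
Chidinma is living and takes 1/16.
Ngozi is living and takes 1/4.
Yetunde is living and takes 1/8.
Temitope is living and takes 1/8.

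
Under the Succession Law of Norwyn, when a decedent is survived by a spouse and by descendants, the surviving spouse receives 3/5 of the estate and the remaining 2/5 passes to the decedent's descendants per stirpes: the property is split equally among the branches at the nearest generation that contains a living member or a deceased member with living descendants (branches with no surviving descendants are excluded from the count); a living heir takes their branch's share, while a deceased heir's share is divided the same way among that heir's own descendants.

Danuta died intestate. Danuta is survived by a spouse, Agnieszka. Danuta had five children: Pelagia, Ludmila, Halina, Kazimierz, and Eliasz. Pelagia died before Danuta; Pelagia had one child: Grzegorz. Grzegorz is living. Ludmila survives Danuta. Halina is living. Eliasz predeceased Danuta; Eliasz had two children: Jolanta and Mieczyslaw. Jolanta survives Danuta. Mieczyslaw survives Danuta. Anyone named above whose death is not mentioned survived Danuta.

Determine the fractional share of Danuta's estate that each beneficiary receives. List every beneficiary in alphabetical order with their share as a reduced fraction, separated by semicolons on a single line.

Agnieszka 3/5; Grzegorz 2/25; Halina 2/25; Jolanta 1/25; Kazimierz 2/25; Ludmila 2/25; Mieczyslaw 1/25

Agnieszka, as surviving spouse, takes 3/5.
The remaining 2/5 passes to Danuta's descendants per stirpes.
The 2/5 is divided into 5 equal shares of 2/25 among Pelagia, Ludmila, Halina, Kazimierz, Eliasz.
Pelagia predeceased; the 2/25 allotted to Pelagia's branch passes to Pelagia's issue by representation.
Grzegorz is the sole taker at this level and receives the full 2/25.
Ludmila is living and takes 2/25.
Halina is living and takes 2/25.
Kazimierz is living and takes 2/25.
Eliasz predeceased; the 2/25 allotted to Eliasz's branch passes to Eliasz's issue by representation.
The 2/25 is divided into 2 equal shares of 1/25 among Jolanta, Mieczyslaw.
Jolanta is living and takes 1/25.
Mieczyslaw is living and takes 1/25.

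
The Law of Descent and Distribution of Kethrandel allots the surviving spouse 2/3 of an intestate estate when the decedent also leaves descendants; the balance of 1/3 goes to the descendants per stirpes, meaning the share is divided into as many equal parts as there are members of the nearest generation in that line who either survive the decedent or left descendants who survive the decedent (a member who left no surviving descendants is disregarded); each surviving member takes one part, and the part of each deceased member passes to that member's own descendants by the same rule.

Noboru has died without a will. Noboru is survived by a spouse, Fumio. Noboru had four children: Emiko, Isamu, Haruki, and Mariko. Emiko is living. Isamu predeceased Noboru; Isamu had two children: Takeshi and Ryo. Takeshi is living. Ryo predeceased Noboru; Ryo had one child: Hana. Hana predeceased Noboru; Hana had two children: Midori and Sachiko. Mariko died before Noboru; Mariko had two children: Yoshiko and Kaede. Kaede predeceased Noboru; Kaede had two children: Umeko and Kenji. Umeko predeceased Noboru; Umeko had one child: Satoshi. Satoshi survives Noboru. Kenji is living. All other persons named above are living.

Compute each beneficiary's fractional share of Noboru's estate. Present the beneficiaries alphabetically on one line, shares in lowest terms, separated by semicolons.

Emiko 1/12; Fumio 2/3; Haruki 1/12; Kenji 1/48; Midori 1/48; Sachiko 1/48; Satoshi 1/48; Takeshi 1/24; Yoshiko 1/24

Fumio, as surviving spouse, takes 2/3.
The remaining 1/3 passes to Noboru's descendants per stirpes.
The 1/3 is divided into 4 equal shares of 1/12 among Emiko, Isamu, Haruki, Mariko.
Emiko is living and takes 1/12.
Isamu predeceased; the 1/12 allotted to Isamu's branch passes to Isamu's issue by representation.
The 1/12 is divided into 2 equal shares of 1/24 among Takeshi, Ryo.
Takeshi is living and takes 1/24.
Ryo predeceased; the 1/24 allotted to Ryo's branch passes to Ryo's issue by representation.
Hana's line is the sole branch at this level, so the full 1/24 passes to Hana's issue by representation.
The 1/24 is divided into 2 equal shares of 1/48 among Midori, Sachiko.
Midori is living and takes 1/48.
Sachiko is living and takes 1/48.
Haruki is living and takes 1/12.
Mariko predeceased; the 1/12 allotted to Mariko's branch passes to Mariko's issue by representation.
The 1/12 is divided into 2 equal shares of 1/24 among Yoshiko, Kaede.
Yoshiko is living and takes 1/24.
Kaede predeceased; the 1/24 allotted to Kaede's branch passes to Kaede's issue by representation.
The 1/24 is divided into 2 equal shares of 1/48 among Umeko, Kenji.
Umeko predeceased; the 1/48 allotted to Umeko's branch passes to Umeko's issue by representation.
Satoshi is the sole taker at this level and receives the full 1/48.
Kenji is living and takes 1/48.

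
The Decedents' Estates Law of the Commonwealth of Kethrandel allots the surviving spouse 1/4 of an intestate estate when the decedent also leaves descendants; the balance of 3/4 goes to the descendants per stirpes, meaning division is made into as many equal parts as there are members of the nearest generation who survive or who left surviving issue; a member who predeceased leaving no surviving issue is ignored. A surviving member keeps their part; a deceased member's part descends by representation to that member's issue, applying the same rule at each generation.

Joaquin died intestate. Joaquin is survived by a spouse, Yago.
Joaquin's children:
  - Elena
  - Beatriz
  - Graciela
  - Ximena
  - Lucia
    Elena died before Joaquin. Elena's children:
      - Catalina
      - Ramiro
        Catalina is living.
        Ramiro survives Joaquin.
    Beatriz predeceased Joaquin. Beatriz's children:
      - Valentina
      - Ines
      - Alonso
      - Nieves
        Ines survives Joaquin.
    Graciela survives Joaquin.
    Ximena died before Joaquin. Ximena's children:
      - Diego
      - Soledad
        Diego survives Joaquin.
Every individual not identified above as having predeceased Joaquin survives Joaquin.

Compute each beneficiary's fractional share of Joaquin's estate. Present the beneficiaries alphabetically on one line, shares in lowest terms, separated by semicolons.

Alonso 3/80; Catalina 3/40; Diego 3/40; Graciela 3/20; Ines 3/80; Lucia 3/20; Nieves 3/80; Ramiro 3/40; Soledad 3/40; Valentina 3/80; Yago 1/4

Yago, as surviving spouse, takes 1/4.
The remaining 3/4 passes to Joaquin's descendants per stirpes.
The 3/4 is divided into 5 equal shares of 3/20 among Elena, Beatriz, Graciela, Ximena, Lucia.
Elena predeceased; the 3/20 allotted to Elena's branch passes to Elena's issue by representation.
The 3/20 is divided into 2 equal shares of 3/40 among Catalina, Ramiro.
Catalina is living and takes 3/40.
Ramiro is living and takes 3/40.
Beatriz predeceased; the 3/20 allotted to Beatriz's branch passes to Beatriz's issue by representation.
The 3/20 is divided into 4 equal shares of 3/80 among Valentina, Ines, Alonso, Nieves.
Valentina is living and takes 3/80.
Ines is living and takes 3/80.
Alonso is living and takes 3/80.
Nieves is living and takes 3/80.
Graciela is living and takes 3/20.
Ximena predeceased; the 3/20 allotted to Ximena's branch passes to Ximena's issue by representation.
The 3/20 is divided into 2 equal shares of 3/40 among Diego, Soledad.
Diego is living and takes 3/40.
Soledad is living and takes 3/40.
Lucia is living and takes 3/20.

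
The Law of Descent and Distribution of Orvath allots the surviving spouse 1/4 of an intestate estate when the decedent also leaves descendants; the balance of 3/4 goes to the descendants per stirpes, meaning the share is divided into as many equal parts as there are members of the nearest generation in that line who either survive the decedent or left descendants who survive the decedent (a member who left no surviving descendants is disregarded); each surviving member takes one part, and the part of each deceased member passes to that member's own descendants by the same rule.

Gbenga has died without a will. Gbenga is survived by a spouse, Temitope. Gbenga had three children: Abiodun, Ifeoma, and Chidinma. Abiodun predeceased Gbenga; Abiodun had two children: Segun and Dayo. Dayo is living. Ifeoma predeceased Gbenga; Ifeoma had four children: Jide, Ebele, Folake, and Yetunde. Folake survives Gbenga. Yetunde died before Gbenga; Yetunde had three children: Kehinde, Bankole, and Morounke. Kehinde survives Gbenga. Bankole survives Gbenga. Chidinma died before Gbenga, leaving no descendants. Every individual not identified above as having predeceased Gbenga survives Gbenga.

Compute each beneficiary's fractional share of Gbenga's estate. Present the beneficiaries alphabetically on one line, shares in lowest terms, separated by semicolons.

Temitope, as surviving spouse, takes 1/4.
The remaining 3/4 passes to Gbenga's descendants per stirpes.
Chidinma left no surviving issue, so that branch lapses and is disregarded.
The 3/4 is divided into 2 equal shares of 3/8 among Abiodun, Ifeoma.
Abiodun predeceased; the 3/8 allotted to Abiodun's branch passes to Abiodun's issue by representation.
The 3/8 is divided into 2 equal shares of 3/16 among Segun, Dayo.
Segun is living and takes 3/16.
Dayo is living and takes 3/16.
Ifeoma predeceased; the 3/8 allotted to Ifeoma's branch passes to Ifeoma's issue by representation.
The 3/8 is divided into 4 equal shares of 3/32 among Jide, Ebele, Folake, Yetunde.
Jide is living and takes 3/32.
Ebele is living and takes 3/32.
Folake is living and takes 3/32.
Yetunde predeceased; the 3/32 allotted to Yetunde's branch passes to Yetunde's issue by representation.
The 3/32 is divided into 3 equal shares of 1/32 among Kehinde, Bankole, Morounke.
Kehinde is living and takes 1/32.
Bankole is living and takes 1/32.
Morounke is living and takes 1/32.

Bankole 1/32; Dayo 3/16; Ebele 3/32; Folake 3/32; Jide 3/32; Kehinde 1/32; Morounke 1/32; Segun 3/16; Temitope 1/4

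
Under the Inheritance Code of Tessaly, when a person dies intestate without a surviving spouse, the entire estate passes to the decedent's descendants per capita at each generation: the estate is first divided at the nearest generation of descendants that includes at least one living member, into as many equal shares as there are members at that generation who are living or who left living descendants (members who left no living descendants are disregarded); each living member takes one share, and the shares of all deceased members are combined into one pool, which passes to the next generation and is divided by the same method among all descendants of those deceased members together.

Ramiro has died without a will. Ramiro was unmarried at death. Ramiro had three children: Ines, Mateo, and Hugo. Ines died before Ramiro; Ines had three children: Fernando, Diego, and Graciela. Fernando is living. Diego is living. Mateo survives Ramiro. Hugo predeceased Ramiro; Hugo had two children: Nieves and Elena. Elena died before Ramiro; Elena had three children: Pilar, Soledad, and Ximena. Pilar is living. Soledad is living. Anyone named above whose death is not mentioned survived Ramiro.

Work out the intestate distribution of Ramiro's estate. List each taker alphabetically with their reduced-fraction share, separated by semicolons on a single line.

Diego 2/15; Fernando 2/15; Graciela 2/15; Mateo 1/3; Nieves 2/15; Pilar 2/45; Soledad 2/45; Ximena 2/45

There is no surviving spouse, so the entire estate passes to Ramiro's descendants per capita at each generation.
At generation 1 (Ines, Mateo, Hugo) there are 3 shares of (1)/3 = 1/3 each.
Living: Mateo — each takes 1/3.
Deceased: Ines and Hugo. Their combined 2/3 is pooled and carried to generation 2.
At generation 2 (Fernando, Diego, Graciela, Nieves, Elena) there are 5 shares of (2/3)/5 = 2/15 each.
Living: Fernando, Diego, Graciela, and Nieves — each takes 2/15.
Deceased: Elena. That 2/15 share is carried to generation 3.
At generation 3 (Pilar, Soledad, Ximena) there are 3 shares of (2/15)/3 = 2/45 each.
Living: Pilar, Soledad, and Ximena — each takes 2/45.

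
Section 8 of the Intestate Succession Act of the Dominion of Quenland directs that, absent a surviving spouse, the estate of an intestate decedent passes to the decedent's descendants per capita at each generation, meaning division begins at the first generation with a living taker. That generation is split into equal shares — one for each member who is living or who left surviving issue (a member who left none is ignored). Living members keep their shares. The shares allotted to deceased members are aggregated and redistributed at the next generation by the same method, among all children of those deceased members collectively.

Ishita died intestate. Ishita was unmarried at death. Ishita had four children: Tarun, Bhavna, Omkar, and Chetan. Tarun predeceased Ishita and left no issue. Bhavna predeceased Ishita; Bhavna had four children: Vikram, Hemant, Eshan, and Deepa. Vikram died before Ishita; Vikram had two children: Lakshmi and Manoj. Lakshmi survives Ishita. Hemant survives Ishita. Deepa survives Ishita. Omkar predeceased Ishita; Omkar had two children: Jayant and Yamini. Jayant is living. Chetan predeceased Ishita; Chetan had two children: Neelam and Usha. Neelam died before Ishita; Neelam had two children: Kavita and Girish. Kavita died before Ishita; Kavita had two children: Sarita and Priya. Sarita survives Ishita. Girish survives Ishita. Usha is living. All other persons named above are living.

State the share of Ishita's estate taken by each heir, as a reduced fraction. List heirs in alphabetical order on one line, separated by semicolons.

There is no surviving spouse, so the entire estate passes to Ishita's descendants per capita at each generation.
No one at generation 1 (Bhavna, Omkar, Chetan) is living; moving to the next generation.
At generation 2 (Vikram, Hemant, Eshan, Deepa, Jayant, Yamini, Neelam, Usha) there are 8 shares of (1)/8 = 1/8 each.
Living: Hemant, Eshan, Deepa, Jayant, Yamini, and Usha — each takes 1/8.
Deceased: Vikram and Neelam. Their combined 1/4 is pooled and carried to generation 3.
At generation 3 (Lakshmi, Manoj, Kavita, Girish) there are 4 shares of (1/4)/4 = 1/16 each.
Living: Lakshmi, Manoj, and Girish — each takes 1/16.
Deceased: Kavita. That 1/16 share is carried to generation 4.
At generation 4 (Sarita, Priya) there are 2 shares of (1/16)/2 = 1/32 each.
Living: Sarita and Priya — each takes 1/32.

Deepa 1/8; Eshan 1/8; Girish 1/16; Hemant 1/8; Jayant 1/8; Lakshmi 1/16; Manoj 1/16; Priya 1/32; Sarita 1/32; Usha 1/8; Yamini 1/8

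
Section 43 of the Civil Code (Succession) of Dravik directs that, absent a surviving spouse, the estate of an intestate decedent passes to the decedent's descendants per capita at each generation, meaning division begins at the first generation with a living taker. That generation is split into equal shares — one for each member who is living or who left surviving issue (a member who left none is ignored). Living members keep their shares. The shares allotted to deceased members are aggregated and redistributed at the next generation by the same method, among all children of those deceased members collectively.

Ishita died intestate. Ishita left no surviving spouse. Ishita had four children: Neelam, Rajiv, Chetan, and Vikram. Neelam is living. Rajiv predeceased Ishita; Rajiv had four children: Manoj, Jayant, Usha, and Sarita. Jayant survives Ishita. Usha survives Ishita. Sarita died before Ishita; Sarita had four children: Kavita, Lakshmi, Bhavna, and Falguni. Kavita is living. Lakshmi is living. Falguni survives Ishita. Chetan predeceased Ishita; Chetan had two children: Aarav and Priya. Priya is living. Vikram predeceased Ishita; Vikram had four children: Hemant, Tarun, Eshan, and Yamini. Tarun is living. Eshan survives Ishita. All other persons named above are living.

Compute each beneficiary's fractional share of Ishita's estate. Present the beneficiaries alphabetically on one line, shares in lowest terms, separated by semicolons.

Aarav 3/40; Bhavna 3/160; Eshan 3/40; Falguni 3/160; Hemant 3/40; Jayant 3/40; Kavita 3/160; Lakshmi 3/160; Manoj 3/40; Neelam 1/4; Priya 3/40; Tarun 3/40; Usha 3/40; Yamini 3/40

There is no surviving spouse, so the entire estate passes to Ishita's descendants per capita at each generation.
At generation 1 (Neelam, Rajiv, Chetan, Vikram) there are 4 shares of (1)/4 = 1/4 each.
Living: Neelam — each takes 1/4.
Deceased: Rajiv, Chetan, and Vikram. Their combined 3/4 is pooled and carried to generation 2.
At generation 2 (Manoj, Jayant, Usha, Sarita, Aarav, Priya, Hemant, Tarun, Eshan, Yamini) there are 10 shares of (3/4)/10 = 3/40 each.
Living: Manoj, Jayant, Usha, Aarav, Priya, Hemant, Tarun, Eshan, and Yamini — each takes 3/40.
Deceased: Sarita. That 3/40 share is carried to generation 3.
At generation 3 (Kavita, Lakshmi, Bhavna, Falguni) there are 4 shares of (3/40)/4 = 3/160 each.
Living: Kavita, Lakshmi, Bhavna, and Falguni — each takes 3/160.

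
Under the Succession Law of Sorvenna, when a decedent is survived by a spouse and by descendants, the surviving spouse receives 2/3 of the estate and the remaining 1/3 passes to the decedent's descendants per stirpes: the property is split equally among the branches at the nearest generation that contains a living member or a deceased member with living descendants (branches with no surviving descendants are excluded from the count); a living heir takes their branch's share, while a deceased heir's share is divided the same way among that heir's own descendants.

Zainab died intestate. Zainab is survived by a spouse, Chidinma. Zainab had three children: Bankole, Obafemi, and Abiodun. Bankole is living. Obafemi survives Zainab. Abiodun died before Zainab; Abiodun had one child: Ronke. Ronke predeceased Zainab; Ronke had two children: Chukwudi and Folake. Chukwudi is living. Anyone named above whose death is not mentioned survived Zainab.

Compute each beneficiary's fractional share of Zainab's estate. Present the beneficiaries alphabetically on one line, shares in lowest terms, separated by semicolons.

Chidinma, as surviving spouse, takes 2/3.
The remaining 1/3 passes to Zainab's descendants per stirpes.
The 1/3 is divided into 3 equal shares of 1/9 among Bankole, Obafemi, Abiodun.
Bankole is living and takes 1/9.
Obafemi is living and takes 1/9.
Abiodun predeceased; the 1/9 allotted to Abiodun's branch passes to Abiodun's issue by representation.
Ronke's line is the sole branch at this level, so the full 1/9 passes to Ronke's issue by representation.
The 1/9 is divided into 2 equal shares of 1/18 among Chukwudi, Folake.
Chukwudi is living and takes 1/18.
Folake is living and takes 1/18.

Bankole 1/9; Chidinma 2/3; Chukwudi 1/18; Folake 1/18; Obafemi 1/9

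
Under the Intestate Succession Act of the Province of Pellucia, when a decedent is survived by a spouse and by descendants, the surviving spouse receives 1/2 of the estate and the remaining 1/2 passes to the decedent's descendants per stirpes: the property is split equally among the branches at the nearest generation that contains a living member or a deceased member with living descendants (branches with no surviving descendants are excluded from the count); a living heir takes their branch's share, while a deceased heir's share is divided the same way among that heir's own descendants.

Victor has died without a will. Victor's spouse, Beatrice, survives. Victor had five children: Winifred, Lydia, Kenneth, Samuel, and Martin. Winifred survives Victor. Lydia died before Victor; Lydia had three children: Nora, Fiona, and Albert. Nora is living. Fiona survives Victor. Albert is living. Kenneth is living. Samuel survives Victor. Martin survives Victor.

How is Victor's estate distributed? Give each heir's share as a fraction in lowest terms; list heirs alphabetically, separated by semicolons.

Beatrice, as surviving spouse, takes 1/2.
The remaining 1/2 passes to Victor's descendants per stirpes.
The 1/2 is divided into 5 equal shares of 1/10 among Winifred, Lydia, Kenneth, Samuel, Martin.
Winifred is living and takes 1/10.
Lydia predeceased; the 1/10 allotted to Lydia's branch passes to Lydia's issue by representation.
The 1/10 is divided into 3 equal shares of 1/30 among Nora, Fiona, Albert.
Nora is living and takes 1/30.
Fiona is living and takes 1/30.
Albert is living and takes 1/30.
Kenneth is living and takes 1/10.
Samuel is living and takes 1/10.
Martin is living and takes 1/10.

Albert 1/30; Beatrice 1/2; Fiona 1/30; Kenneth 1/10; Martin 1/10; Nora 1/30; Samuel 1/10; Winifred 1/10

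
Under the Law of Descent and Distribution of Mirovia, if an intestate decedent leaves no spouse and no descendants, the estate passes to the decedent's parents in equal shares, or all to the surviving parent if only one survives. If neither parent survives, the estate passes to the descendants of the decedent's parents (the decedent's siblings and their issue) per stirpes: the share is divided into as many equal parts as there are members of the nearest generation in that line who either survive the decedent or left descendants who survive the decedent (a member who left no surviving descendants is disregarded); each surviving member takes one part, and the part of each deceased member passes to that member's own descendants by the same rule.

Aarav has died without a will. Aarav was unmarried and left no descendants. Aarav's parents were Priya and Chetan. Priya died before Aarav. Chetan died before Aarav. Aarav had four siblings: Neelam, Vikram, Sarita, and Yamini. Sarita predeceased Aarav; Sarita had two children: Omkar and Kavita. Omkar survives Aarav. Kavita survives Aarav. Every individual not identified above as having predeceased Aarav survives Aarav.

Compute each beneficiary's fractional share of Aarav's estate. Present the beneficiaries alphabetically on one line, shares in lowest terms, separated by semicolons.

Kavita 1/8; Neelam 1/4; Omkar 1/8; Vikram 1/4; Yamini 1/4

Neither parent survives and there are no descendants, so the estate passes to Aarav's siblings and their issue per stirpes.
The estate is divided into 4 equal shares of 1/4 among Neelam, Vikram, Sarita, Yamini.
Neelam is living and takes 1/4.
Vikram is living and takes 1/4.
Sarita predeceased; the 1/4 allotted to Sarita's branch passes to Sarita's issue by representation.
The 1/4 is divided into 2 equal shares of 1/8 among Omkar, Kavita.
Omkar is living and takes 1/8.
Kavita is living and takes 1/8.
Yamini is living and takes 1/4.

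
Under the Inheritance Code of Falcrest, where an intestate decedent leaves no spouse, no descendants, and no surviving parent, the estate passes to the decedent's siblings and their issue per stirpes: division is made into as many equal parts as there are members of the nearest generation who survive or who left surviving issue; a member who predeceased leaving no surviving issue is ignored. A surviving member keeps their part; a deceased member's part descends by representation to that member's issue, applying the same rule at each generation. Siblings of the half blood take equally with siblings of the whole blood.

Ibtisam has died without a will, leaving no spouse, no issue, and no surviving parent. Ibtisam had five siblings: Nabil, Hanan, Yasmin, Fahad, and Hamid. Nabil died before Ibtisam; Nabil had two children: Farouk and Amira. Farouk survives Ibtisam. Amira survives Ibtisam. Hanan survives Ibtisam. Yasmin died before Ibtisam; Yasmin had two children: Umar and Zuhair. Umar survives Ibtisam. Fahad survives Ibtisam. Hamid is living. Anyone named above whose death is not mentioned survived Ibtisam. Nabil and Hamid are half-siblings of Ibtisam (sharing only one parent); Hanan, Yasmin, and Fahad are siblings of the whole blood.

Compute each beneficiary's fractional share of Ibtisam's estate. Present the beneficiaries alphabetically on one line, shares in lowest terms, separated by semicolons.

No spouse, descendants, or parent survives, so the estate passes to Ibtisam's siblings per stirpes.
Half-blood and whole-blood siblings take equally under the stated rule.
The estate is divided into 5 equal shares of 1/5 among Nabil, Hanan, Yasmin, Fahad, Hamid.
Nabil predeceased; the 1/5 allotted to Nabil's branch passes to Nabil's issue by representation.
The 1/5 is divided into 2 equal shares of 1/10 among Farouk, Amira.
Farouk is living and takes 1/10.
Amira is living and takes 1/10.
Hanan is living and takes 1/5.
Yasmin predeceased; the 1/5 allotted to Yasmin's branch passes to Yasmin's issue by representation.
The 1/5 is divided into 2 equal shares of 1/10 among Umar, Zuhair.
Umar is living and takes 1/10.
Zuhair is living and takes 1/10.
Fahad is living and takes 1/5.
Hamid is living and takes 1/5.

Amira 1/10; Fahad 1/5; Farouk 1/10; Hamid 1/5; Hanan 1/5; Umar 1/10; Zuhair 1/10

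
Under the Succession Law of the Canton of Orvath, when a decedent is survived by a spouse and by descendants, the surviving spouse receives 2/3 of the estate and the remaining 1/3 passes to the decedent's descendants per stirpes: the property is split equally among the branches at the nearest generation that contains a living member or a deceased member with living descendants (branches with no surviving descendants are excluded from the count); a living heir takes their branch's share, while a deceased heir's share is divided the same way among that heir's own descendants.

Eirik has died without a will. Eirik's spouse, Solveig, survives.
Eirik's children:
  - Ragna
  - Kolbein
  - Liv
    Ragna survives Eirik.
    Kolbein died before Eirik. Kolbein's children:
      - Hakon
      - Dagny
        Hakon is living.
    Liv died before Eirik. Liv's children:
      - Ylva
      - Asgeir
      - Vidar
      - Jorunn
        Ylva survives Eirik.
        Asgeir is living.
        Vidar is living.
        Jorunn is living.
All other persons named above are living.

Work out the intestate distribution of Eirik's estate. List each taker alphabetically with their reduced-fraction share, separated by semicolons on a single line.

Asgeir 1/36; Dagny 1/18; Hakon 1/18; Jorunn 1/36; Ragna 1/9; Solveig 2/3; Vidar 1/36; Ylva 1/36

Solveig, as surviving spouse, takes 2/3.
The remaining 1/3 passes to Eirik's descendants per stirpes.
The 1/3 is divided into 3 equal shares of 1/9 among Ragna, Kolbein, Liv.
Ragna is living and takes 1/9.
Kolbein predeceased; the 1/9 allotted to Kolbein's branch passes to Kolbein's issue by representation.
The 1/9 is divided into 2 equal shares of 1/18 among Hakon, Dagny.
Hakon is living and takes 1/18.
Dagny is living and takes 1/18.
Liv predeceased; the 1/9 allotted to Liv's branch passes to Liv's issue by representation.
The 1/9 is divided into 4 equal shares of 1/36 among Ylva, Asgeir, Vidar, Jorunn.
Ylva is living and takes 1/36.
Asgeir is living and takes 1/36.
Vidar is living and takes 1/36.
Jorunn is living and takes 1/36.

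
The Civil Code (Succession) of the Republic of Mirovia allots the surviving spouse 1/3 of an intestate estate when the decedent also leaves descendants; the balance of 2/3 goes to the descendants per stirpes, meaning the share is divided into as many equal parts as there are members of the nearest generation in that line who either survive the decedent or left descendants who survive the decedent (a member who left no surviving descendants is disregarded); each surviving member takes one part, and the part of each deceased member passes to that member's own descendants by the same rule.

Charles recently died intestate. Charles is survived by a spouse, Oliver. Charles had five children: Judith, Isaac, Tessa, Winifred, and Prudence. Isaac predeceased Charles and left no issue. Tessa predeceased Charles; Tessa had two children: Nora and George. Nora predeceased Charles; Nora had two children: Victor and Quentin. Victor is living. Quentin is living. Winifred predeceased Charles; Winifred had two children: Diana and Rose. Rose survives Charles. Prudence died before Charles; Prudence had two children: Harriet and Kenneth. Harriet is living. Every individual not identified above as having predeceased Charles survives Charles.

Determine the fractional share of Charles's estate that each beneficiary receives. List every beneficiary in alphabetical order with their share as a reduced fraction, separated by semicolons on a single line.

Diana 1/12; George 1/12; Harriet 1/12; Judith 1/6; Kenneth 1/12; Oliver 1/3; Quentin 1/24; Rose 1/12; Victor 1/24

Oliver, as surviving spouse, takes 1/3.
The remaining 2/3 passes to Charles's descendants per stirpes.
Isaac left no surviving issue, so that branch lapses and is disregarded.
The 2/3 is divided into 4 equal shares of 1/6 among Judith, Tessa, Winifred, Prudence.
Judith is living and takes 1/6.
Tessa predeceased; the 1/6 allotted to Tessa's branch passes to Tessa's issue by representation.
The 1/6 is divided into 2 equal shares of 1/12 among Nora, George.
Nora predeceased; the 1/12 allotted to Nora's branch passes to Nora's issue by representation.
The 1/12 is divided into 2 equal shares of 1/24 among Victor, Quentin.
Victor is living and takes 1/24.
Quentin is living and takes 1/24.
George is living and takes 1/12.
Winifred predeceased; the 1/6 allotted to Winifred's branch passes to Winifred's issue by representation.
The 1/6 is divided into 2 equal shares of 1/12 among Diana, Rose.
Diana is living and takes 1/12.
Rose is living and takes 1/12.
Prudence predeceased; the 1/6 allotted to Prudence's branch passes to Prudence's issue by representation.
The 1/6 is divided into 2 equal shares of 1/12 among Harriet, Kenneth.
Harriet is living and takes 1/12.
Kenneth is living and takes 1/12.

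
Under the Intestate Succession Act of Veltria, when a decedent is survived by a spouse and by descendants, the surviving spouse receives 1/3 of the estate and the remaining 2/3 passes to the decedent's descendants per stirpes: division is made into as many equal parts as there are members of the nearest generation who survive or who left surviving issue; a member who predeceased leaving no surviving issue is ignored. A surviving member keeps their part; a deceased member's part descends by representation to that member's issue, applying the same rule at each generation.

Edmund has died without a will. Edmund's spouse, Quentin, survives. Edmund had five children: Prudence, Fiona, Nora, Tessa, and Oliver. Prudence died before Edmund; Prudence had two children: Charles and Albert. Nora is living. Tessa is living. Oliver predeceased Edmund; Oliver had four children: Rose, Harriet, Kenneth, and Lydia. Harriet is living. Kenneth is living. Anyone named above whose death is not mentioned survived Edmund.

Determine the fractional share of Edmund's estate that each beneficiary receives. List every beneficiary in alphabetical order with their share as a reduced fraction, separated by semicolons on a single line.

Albert 1/15; Charles 1/15; Fiona 2/15; Harriet 1/30; Kenneth 1/30; Lydia 1/30; Nora 2/15; Quentin 1/3; Rose 1/30; Tessa 2/15

Quentin, as surviving spouse, takes 1/3.
The remaining 2/3 passes to Edmund's descendants per stirpes.
The 2/3 is divided into 5 equal shares of 2/15 among Prudence, Fiona, Nora, Tessa, Oliver.
Prudence predeceased; the 2/15 allotted to Prudence's branch passes to Prudence's issue by representation.
The 2/15 is divided into 2 equal shares of 1/15 among Charles, Albert.
Charles is living and takes 1/15.
Albert is living and takes 1/15.
Fiona is living and takes 2/15.
Nora is living and takes 2/15.
Tessa is living and takes 2/15.
Oliver predeceased; the 2/15 allotted to Oliver's branch passes to Oliver's issue by representation.
The 2/15 is divided into 4 equal shares of 1/30 among Rose, Harriet, Kenneth, Lydia.
Rose is living and takes 1/30.
Harriet is living and takes 1/30.
Kenneth is living and takes 1/30.
Lydia is living and takes 1/30.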